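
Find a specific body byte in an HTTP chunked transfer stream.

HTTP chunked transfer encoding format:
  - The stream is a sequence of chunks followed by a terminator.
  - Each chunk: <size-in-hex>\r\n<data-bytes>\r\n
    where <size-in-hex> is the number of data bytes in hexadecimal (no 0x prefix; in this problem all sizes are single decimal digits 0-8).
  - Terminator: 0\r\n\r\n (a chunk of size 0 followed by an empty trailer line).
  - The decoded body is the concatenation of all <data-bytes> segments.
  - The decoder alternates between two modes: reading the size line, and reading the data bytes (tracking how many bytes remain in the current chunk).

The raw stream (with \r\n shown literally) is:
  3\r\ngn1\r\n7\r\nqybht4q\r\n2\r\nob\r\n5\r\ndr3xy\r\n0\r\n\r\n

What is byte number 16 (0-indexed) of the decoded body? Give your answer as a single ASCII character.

Chunk 1: stream[0..1]='3' size=0x3=3, data at stream[3..6]='gn1' -> body[0..3], body so far='gn1'
Chunk 2: stream[8..9]='7' size=0x7=7, data at stream[11..18]='qybht4q' -> body[3..10], body so far='gn1qybht4q'
Chunk 3: stream[20..21]='2' size=0x2=2, data at stream[23..25]='ob' -> body[10..12], body so far='gn1qybht4qob'
Chunk 4: stream[27..28]='5' size=0x5=5, data at stream[30..35]='dr3xy' -> body[12..17], body so far='gn1qybht4qobdr3xy'
Chunk 5: stream[37..38]='0' size=0 (terminator). Final body='gn1qybht4qobdr3xy' (17 bytes)
Body byte 16 = 'y'

Answer: y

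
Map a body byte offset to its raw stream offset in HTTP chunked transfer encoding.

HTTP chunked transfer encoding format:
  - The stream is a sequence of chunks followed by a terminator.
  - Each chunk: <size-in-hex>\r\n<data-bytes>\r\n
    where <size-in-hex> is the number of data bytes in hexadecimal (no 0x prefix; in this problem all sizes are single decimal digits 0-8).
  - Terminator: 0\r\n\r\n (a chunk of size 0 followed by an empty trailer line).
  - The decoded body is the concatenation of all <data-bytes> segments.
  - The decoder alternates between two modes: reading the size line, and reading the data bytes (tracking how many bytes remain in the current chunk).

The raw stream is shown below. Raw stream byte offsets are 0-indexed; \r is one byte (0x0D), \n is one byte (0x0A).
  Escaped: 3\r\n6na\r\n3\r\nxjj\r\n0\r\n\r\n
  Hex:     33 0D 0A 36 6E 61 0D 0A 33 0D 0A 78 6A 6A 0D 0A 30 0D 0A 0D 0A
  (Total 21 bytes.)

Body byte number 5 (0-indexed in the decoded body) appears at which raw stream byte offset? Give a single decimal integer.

Answer: 13

Derivation:
Chunk 1: stream[0..1]='3' size=0x3=3, data at stream[3..6]='6na' -> body[0..3], body so far='6na'
Chunk 2: stream[8..9]='3' size=0x3=3, data at stream[11..14]='xjj' -> body[3..6], body so far='6naxjj'
Chunk 3: stream[16..17]='0' size=0 (terminator). Final body='6naxjj' (6 bytes)
Body byte 5 at stream offset 13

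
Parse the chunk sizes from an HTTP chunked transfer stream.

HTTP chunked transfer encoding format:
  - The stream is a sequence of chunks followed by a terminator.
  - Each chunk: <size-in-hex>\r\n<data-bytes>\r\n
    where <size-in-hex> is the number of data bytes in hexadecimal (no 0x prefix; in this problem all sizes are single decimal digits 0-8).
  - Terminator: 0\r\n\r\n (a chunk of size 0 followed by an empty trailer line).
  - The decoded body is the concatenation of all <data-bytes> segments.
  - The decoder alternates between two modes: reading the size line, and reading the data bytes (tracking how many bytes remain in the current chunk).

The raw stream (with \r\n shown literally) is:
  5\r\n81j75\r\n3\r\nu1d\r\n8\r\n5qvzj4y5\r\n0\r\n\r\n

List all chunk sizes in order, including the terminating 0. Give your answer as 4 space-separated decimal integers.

Chunk 1: stream[0..1]='5' size=0x5=5, data at stream[3..8]='81j75' -> body[0..5], body so far='81j75'
Chunk 2: stream[10..11]='3' size=0x3=3, data at stream[13..16]='u1d' -> body[5..8], body so far='81j75u1d'
Chunk 3: stream[18..19]='8' size=0x8=8, data at stream[21..29]='5qvzj4y5' -> body[8..16], body so far='81j75u1d5qvzj4y5'
Chunk 4: stream[31..32]='0' size=0 (terminator). Final body='81j75u1d5qvzj4y5' (16 bytes)

Answer: 5 3 8 0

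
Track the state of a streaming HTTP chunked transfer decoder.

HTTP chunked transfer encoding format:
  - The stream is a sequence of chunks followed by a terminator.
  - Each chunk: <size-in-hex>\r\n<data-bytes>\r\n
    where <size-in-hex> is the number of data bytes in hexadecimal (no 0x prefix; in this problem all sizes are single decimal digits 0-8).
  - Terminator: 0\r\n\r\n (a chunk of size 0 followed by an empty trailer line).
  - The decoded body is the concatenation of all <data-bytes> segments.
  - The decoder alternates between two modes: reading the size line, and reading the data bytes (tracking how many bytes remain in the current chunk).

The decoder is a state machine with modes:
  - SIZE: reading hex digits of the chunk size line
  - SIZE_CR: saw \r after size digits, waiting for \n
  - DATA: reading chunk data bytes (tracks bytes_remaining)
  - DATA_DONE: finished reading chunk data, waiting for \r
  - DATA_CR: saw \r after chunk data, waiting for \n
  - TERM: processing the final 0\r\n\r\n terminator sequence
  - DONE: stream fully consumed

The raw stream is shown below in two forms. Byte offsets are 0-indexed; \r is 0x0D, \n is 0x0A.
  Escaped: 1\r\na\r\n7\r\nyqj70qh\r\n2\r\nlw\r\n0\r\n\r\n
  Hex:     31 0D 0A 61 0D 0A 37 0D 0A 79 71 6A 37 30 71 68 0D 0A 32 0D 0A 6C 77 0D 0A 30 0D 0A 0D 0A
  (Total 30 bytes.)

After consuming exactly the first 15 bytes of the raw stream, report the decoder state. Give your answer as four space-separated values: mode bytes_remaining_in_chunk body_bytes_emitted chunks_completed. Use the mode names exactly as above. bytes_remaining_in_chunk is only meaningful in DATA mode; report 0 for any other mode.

Byte 0 = '1': mode=SIZE remaining=0 emitted=0 chunks_done=0
Byte 1 = 0x0D: mode=SIZE_CR remaining=0 emitted=0 chunks_done=0
Byte 2 = 0x0A: mode=DATA remaining=1 emitted=0 chunks_done=0
Byte 3 = 'a': mode=DATA_DONE remaining=0 emitted=1 chunks_done=0
Byte 4 = 0x0D: mode=DATA_CR remaining=0 emitted=1 chunks_done=0
Byte 5 = 0x0A: mode=SIZE remaining=0 emitted=1 chunks_done=1
Byte 6 = '7': mode=SIZE remaining=0 emitted=1 chunks_done=1
Byte 7 = 0x0D: mode=SIZE_CR remaining=0 emitted=1 chunks_done=1
Byte 8 = 0x0A: mode=DATA remaining=7 emitted=1 chunks_done=1
Byte 9 = 'y': mode=DATA remaining=6 emitted=2 chunks_done=1
Byte 10 = 'q': mode=DATA remaining=5 emitted=3 chunks_done=1
Byte 11 = 'j': mode=DATA remaining=4 emitted=4 chunks_done=1
Byte 12 = '7': mode=DATA remaining=3 emitted=5 chunks_done=1
Byte 13 = '0': mode=DATA remaining=2 emitted=6 chunks_done=1
Byte 14 = 'q': mode=DATA remaining=1 emitted=7 chunks_done=1

Answer: DATA 1 7 1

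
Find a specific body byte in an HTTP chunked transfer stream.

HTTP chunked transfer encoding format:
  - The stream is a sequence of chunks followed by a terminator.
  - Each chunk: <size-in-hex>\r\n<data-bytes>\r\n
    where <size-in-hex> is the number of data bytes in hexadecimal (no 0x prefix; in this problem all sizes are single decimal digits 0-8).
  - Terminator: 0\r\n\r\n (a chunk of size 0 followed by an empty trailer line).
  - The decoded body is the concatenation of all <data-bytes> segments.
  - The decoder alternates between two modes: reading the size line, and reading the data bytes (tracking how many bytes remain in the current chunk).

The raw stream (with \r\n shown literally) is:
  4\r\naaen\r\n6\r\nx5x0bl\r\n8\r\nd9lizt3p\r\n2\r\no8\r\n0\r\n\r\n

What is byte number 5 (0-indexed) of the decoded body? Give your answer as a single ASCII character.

Answer: 5

Derivation:
Chunk 1: stream[0..1]='4' size=0x4=4, data at stream[3..7]='aaen' -> body[0..4], body so far='aaen'
Chunk 2: stream[9..10]='6' size=0x6=6, data at stream[12..18]='x5x0bl' -> body[4..10], body so far='aaenx5x0bl'
Chunk 3: stream[20..21]='8' size=0x8=8, data at stream[23..31]='d9lizt3p' -> body[10..18], body so far='aaenx5x0bld9lizt3p'
Chunk 4: stream[33..34]='2' size=0x2=2, data at stream[36..38]='o8' -> body[18..20], body so far='aaenx5x0bld9lizt3po8'
Chunk 5: stream[40..41]='0' size=0 (terminator). Final body='aaenx5x0bld9lizt3po8' (20 bytes)
Body byte 5 = '5'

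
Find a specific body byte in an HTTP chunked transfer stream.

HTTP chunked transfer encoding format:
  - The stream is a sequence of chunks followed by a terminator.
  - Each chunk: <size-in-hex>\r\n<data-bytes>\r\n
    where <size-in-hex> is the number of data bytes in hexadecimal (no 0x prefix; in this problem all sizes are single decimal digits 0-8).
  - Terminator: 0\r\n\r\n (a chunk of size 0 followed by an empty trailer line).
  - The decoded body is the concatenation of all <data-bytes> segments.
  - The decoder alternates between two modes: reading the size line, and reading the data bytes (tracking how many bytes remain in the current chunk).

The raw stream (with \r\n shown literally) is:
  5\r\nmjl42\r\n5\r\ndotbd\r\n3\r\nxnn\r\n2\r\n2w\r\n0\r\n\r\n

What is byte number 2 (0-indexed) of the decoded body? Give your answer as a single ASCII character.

Answer: l

Derivation:
Chunk 1: stream[0..1]='5' size=0x5=5, data at stream[3..8]='mjl42' -> body[0..5], body so far='mjl42'
Chunk 2: stream[10..11]='5' size=0x5=5, data at stream[13..18]='dotbd' -> body[5..10], body so far='mjl42dotbd'
Chunk 3: stream[20..21]='3' size=0x3=3, data at stream[23..26]='xnn' -> body[10..13], body so far='mjl42dotbdxnn'
Chunk 4: stream[28..29]='2' size=0x2=2, data at stream[31..33]='2w' -> body[13..15], body so far='mjl42dotbdxnn2w'
Chunk 5: stream[35..36]='0' size=0 (terminator). Final body='mjl42dotbdxnn2w' (15 bytes)
Body byte 2 = 'l'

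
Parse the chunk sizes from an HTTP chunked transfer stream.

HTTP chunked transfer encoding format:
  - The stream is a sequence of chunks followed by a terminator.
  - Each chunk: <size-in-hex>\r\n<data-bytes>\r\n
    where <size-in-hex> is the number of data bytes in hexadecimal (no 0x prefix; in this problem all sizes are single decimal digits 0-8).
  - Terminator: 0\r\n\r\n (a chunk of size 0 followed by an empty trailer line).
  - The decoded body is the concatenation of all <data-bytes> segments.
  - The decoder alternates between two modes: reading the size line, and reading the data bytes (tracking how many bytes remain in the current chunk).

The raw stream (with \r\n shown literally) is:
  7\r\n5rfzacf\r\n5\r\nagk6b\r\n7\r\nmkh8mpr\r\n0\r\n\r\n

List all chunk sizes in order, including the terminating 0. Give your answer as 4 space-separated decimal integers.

Answer: 7 5 7 0

Derivation:
Chunk 1: stream[0..1]='7' size=0x7=7, data at stream[3..10]='5rfzacf' -> body[0..7], body so far='5rfzacf'
Chunk 2: stream[12..13]='5' size=0x5=5, data at stream[15..20]='agk6b' -> body[7..12], body so far='5rfzacfagk6b'
Chunk 3: stream[22..23]='7' size=0x7=7, data at stream[25..32]='mkh8mpr' -> body[12..19], body so far='5rfzacfagk6bmkh8mpr'
Chunk 4: stream[34..35]='0' size=0 (terminator). Final body='5rfzacfagk6bmkh8mpr' (19 bytes)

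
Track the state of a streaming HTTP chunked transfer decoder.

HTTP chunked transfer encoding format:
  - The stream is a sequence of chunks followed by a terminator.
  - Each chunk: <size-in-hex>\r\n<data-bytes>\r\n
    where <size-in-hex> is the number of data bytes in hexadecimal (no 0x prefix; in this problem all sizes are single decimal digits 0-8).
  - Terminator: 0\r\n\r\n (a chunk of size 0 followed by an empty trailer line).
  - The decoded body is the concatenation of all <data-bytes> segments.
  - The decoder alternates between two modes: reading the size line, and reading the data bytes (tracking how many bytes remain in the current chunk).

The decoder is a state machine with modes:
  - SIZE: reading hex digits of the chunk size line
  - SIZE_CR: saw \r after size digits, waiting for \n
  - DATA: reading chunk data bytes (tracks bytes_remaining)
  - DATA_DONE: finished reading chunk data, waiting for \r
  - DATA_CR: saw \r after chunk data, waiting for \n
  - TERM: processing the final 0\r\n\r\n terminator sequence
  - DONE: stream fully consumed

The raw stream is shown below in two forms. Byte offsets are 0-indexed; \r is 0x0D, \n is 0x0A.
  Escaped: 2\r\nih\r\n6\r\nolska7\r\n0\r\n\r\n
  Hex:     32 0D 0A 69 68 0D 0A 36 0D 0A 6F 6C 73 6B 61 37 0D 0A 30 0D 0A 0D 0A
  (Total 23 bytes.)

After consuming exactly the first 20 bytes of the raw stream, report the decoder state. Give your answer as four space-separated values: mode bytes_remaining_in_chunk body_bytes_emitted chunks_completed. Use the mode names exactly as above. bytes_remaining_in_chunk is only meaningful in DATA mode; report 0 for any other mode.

Answer: SIZE_CR 0 8 2

Derivation:
Byte 0 = '2': mode=SIZE remaining=0 emitted=0 chunks_done=0
Byte 1 = 0x0D: mode=SIZE_CR remaining=0 emitted=0 chunks_done=0
Byte 2 = 0x0A: mode=DATA remaining=2 emitted=0 chunks_done=0
Byte 3 = 'i': mode=DATA remaining=1 emitted=1 chunks_done=0
Byte 4 = 'h': mode=DATA_DONE remaining=0 emitted=2 chunks_done=0
Byte 5 = 0x0D: mode=DATA_CR remaining=0 emitted=2 chunks_done=0
Byte 6 = 0x0A: mode=SIZE remaining=0 emitted=2 chunks_done=1
Byte 7 = '6': mode=SIZE remaining=0 emitted=2 chunks_done=1
Byte 8 = 0x0D: mode=SIZE_CR remaining=0 emitted=2 chunks_done=1
Byte 9 = 0x0A: mode=DATA remaining=6 emitted=2 chunks_done=1
Byte 10 = 'o': mode=DATA remaining=5 emitted=3 chunks_done=1
Byte 11 = 'l': mode=DATA remaining=4 emitted=4 chunks_done=1
Byte 12 = 's': mode=DATA remaining=3 emitted=5 chunks_done=1
Byte 13 = 'k': mode=DATA remaining=2 emitted=6 chunks_done=1
Byte 14 = 'a': mode=DATA remaining=1 emitted=7 chunks_done=1
Byte 15 = '7': mode=DATA_DONE remaining=0 emitted=8 chunks_done=1
Byte 16 = 0x0D: mode=DATA_CR remaining=0 emitted=8 chunks_done=1
Byte 17 = 0x0A: mode=SIZE remaining=0 emitted=8 chunks_done=2
Byte 18 = '0': mode=SIZE remaining=0 emitted=8 chunks_done=2
Byte 19 = 0x0D: mode=SIZE_CR remaining=0 emitted=8 chunks_done=2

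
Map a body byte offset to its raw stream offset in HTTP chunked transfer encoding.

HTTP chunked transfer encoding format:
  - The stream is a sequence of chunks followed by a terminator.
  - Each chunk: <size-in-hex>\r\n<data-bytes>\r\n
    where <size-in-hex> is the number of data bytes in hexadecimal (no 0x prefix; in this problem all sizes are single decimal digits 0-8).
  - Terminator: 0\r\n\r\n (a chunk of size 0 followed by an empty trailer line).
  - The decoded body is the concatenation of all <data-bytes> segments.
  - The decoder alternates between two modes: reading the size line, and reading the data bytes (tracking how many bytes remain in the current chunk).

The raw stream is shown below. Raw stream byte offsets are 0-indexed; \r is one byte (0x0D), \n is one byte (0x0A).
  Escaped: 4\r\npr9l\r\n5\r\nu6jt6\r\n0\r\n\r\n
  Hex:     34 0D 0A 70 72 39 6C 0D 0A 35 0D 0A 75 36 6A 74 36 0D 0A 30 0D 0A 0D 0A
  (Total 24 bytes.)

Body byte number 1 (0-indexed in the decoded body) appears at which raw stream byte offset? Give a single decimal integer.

Answer: 4

Derivation:
Chunk 1: stream[0..1]='4' size=0x4=4, data at stream[3..7]='pr9l' -> body[0..4], body so far='pr9l'
Chunk 2: stream[9..10]='5' size=0x5=5, data at stream[12..17]='u6jt6' -> body[4..9], body so far='pr9lu6jt6'
Chunk 3: stream[19..20]='0' size=0 (terminator). Final body='pr9lu6jt6' (9 bytes)
Body byte 1 at stream offset 4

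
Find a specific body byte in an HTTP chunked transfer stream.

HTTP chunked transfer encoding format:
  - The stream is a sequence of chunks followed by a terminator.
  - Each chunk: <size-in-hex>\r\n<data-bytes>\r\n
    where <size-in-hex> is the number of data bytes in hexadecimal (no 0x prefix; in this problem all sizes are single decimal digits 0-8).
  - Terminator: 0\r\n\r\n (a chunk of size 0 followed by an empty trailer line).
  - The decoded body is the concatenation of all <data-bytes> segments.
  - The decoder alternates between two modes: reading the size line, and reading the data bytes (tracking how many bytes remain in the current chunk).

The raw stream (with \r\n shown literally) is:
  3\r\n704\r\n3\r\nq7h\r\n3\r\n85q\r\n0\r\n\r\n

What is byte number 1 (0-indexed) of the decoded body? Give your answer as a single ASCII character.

Chunk 1: stream[0..1]='3' size=0x3=3, data at stream[3..6]='704' -> body[0..3], body so far='704'
Chunk 2: stream[8..9]='3' size=0x3=3, data at stream[11..14]='q7h' -> body[3..6], body so far='704q7h'
Chunk 3: stream[16..17]='3' size=0x3=3, data at stream[19..22]='85q' -> body[6..9], body so far='704q7h85q'
Chunk 4: stream[24..25]='0' size=0 (terminator). Final body='704q7h85q' (9 bytes)
Body byte 1 = '0'

Answer: 0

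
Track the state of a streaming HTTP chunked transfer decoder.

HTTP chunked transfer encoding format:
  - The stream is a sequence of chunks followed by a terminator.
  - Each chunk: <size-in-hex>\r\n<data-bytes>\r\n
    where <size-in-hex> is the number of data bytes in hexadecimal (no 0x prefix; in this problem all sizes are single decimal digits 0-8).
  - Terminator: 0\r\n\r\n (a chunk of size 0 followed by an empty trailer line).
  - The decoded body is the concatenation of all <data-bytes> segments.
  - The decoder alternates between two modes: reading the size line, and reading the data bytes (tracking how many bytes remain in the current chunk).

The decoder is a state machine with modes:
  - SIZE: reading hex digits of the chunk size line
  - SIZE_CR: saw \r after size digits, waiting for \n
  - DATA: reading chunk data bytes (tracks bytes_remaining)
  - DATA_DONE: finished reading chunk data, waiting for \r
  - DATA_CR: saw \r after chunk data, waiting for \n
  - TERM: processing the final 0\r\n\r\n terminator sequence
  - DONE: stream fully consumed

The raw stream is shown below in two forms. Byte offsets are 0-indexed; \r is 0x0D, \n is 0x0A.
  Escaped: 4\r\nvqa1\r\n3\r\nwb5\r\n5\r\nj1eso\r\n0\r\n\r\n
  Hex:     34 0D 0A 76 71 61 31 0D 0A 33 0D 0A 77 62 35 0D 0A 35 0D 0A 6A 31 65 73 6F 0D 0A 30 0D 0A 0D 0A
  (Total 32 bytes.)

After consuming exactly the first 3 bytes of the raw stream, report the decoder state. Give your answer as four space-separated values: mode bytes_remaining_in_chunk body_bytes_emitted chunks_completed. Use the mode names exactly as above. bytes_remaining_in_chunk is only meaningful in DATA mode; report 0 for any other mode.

Answer: DATA 4 0 0

Derivation:
Byte 0 = '4': mode=SIZE remaining=0 emitted=0 chunks_done=0
Byte 1 = 0x0D: mode=SIZE_CR remaining=0 emitted=0 chunks_done=0
Byte 2 = 0x0A: mode=DATA remaining=4 emitted=0 chunks_done=0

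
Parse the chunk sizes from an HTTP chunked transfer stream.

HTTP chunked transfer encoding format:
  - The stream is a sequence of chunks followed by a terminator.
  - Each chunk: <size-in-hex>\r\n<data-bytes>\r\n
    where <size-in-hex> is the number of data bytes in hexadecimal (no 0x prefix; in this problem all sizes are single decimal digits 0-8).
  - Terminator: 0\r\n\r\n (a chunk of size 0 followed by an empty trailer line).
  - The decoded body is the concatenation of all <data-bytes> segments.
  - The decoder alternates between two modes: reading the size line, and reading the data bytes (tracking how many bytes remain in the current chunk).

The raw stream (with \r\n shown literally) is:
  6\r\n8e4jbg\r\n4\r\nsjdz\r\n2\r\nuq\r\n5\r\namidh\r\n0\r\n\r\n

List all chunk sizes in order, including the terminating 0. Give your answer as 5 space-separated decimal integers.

Answer: 6 4 2 5 0

Derivation:
Chunk 1: stream[0..1]='6' size=0x6=6, data at stream[3..9]='8e4jbg' -> body[0..6], body so far='8e4jbg'
Chunk 2: stream[11..12]='4' size=0x4=4, data at stream[14..18]='sjdz' -> body[6..10], body so far='8e4jbgsjdz'
Chunk 3: stream[20..21]='2' size=0x2=2, data at stream[23..25]='uq' -> body[10..12], body so far='8e4jbgsjdzuq'
Chunk 4: stream[27..28]='5' size=0x5=5, data at stream[30..35]='amidh' -> body[12..17], body so far='8e4jbgsjdzuqamidh'
Chunk 5: stream[37..38]='0' size=0 (terminator). Final body='8e4jbgsjdzuqamidh' (17 bytes)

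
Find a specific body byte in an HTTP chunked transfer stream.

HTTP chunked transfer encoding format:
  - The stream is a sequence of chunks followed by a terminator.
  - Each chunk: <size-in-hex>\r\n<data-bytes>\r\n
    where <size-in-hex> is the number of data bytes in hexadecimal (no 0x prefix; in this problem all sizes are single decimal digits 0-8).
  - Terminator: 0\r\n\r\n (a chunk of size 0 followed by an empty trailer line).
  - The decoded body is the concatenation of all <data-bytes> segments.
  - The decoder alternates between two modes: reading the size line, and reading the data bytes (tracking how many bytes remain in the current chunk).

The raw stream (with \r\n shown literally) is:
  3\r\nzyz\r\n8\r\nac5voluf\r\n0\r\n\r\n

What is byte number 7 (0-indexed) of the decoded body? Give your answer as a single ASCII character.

Chunk 1: stream[0..1]='3' size=0x3=3, data at stream[3..6]='zyz' -> body[0..3], body so far='zyz'
Chunk 2: stream[8..9]='8' size=0x8=8, data at stream[11..19]='ac5voluf' -> body[3..11], body so far='zyzac5voluf'
Chunk 3: stream[21..22]='0' size=0 (terminator). Final body='zyzac5voluf' (11 bytes)
Body byte 7 = 'o'

Answer: o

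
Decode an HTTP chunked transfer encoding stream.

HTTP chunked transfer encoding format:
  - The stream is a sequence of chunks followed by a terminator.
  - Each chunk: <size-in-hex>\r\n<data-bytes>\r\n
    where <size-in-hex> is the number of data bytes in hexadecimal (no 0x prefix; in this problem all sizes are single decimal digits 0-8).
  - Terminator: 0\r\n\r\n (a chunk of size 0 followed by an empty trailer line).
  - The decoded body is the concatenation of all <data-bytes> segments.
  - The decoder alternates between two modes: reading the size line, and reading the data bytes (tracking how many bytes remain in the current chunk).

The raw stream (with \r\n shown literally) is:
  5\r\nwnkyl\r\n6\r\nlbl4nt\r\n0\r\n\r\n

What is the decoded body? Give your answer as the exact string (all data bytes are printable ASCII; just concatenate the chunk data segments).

Chunk 1: stream[0..1]='5' size=0x5=5, data at stream[3..8]='wnkyl' -> body[0..5], body so far='wnkyl'
Chunk 2: stream[10..11]='6' size=0x6=6, data at stream[13..19]='lbl4nt' -> body[5..11], body so far='wnkyllbl4nt'
Chunk 3: stream[21..22]='0' size=0 (terminator). Final body='wnkyllbl4nt' (11 bytes)

Answer: wnkyllbl4nt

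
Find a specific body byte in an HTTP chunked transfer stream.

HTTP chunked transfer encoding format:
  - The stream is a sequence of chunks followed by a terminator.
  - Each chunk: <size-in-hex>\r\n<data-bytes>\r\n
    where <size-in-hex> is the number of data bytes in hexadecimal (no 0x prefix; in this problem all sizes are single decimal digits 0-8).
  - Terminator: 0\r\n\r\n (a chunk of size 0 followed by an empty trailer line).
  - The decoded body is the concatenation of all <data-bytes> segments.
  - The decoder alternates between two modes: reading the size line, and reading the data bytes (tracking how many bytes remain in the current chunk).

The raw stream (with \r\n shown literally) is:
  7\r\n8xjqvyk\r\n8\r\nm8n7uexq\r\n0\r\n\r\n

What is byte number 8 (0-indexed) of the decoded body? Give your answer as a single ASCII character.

Chunk 1: stream[0..1]='7' size=0x7=7, data at stream[3..10]='8xjqvyk' -> body[0..7], body so far='8xjqvyk'
Chunk 2: stream[12..13]='8' size=0x8=8, data at stream[15..23]='m8n7uexq' -> body[7..15], body so far='8xjqvykm8n7uexq'
Chunk 3: stream[25..26]='0' size=0 (terminator). Final body='8xjqvykm8n7uexq' (15 bytes)
Body byte 8 = '8'

Answer: 8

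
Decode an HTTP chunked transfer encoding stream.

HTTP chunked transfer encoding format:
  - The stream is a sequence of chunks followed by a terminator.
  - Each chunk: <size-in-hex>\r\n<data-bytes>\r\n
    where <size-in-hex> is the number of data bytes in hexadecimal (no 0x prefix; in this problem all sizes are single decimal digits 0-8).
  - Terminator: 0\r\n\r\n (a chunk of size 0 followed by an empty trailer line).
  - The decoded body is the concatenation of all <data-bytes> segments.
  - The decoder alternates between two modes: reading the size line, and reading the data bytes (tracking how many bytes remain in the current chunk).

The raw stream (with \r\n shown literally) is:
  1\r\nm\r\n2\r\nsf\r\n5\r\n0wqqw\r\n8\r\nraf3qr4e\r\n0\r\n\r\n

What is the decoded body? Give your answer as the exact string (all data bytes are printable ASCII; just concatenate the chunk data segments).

Answer: msf0wqqwraf3qr4e

Derivation:
Chunk 1: stream[0..1]='1' size=0x1=1, data at stream[3..4]='m' -> body[0..1], body so far='m'
Chunk 2: stream[6..7]='2' size=0x2=2, data at stream[9..11]='sf' -> body[1..3], body so far='msf'
Chunk 3: stream[13..14]='5' size=0x5=5, data at stream[16..21]='0wqqw' -> body[3..8], body so far='msf0wqqw'
Chunk 4: stream[23..24]='8' size=0x8=8, data at stream[26..34]='raf3qr4e' -> body[8..16], body so far='msf0wqqwraf3qr4e'
Chunk 5: stream[36..37]='0' size=0 (terminator). Final body='msf0wqqwraf3qr4e' (16 bytes)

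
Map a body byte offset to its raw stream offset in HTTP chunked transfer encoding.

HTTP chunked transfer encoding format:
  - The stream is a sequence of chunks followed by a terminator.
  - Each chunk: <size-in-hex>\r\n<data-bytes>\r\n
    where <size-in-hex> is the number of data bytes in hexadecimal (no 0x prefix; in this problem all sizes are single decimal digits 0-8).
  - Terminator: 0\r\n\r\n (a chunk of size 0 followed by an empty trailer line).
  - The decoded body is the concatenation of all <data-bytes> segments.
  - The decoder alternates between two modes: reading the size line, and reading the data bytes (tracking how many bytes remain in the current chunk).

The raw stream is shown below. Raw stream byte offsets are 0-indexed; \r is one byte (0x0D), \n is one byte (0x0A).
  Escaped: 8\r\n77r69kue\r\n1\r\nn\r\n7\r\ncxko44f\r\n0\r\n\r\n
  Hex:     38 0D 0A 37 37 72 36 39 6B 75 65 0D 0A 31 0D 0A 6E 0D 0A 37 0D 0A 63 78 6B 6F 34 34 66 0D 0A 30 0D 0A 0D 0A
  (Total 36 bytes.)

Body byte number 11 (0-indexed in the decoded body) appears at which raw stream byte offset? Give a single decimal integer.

Chunk 1: stream[0..1]='8' size=0x8=8, data at stream[3..11]='77r69kue' -> body[0..8], body so far='77r69kue'
Chunk 2: stream[13..14]='1' size=0x1=1, data at stream[16..17]='n' -> body[8..9], body so far='77r69kuen'
Chunk 3: stream[19..20]='7' size=0x7=7, data at stream[22..29]='cxko44f' -> body[9..16], body so far='77r69kuencxko44f'
Chunk 4: stream[31..32]='0' size=0 (terminator). Final body='77r69kuencxko44f' (16 bytes)
Body byte 11 at stream offset 24

Answer: 24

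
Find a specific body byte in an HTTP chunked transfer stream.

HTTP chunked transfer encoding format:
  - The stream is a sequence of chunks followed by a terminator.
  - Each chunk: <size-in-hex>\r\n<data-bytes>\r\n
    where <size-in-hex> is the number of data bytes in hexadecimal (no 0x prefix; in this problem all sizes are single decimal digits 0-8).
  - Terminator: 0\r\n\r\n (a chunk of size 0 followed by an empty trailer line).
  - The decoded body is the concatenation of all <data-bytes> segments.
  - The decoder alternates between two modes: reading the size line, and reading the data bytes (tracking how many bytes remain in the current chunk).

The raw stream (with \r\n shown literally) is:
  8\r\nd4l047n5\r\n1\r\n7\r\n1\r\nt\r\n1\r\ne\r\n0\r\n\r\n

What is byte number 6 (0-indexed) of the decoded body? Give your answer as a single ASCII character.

Chunk 1: stream[0..1]='8' size=0x8=8, data at stream[3..11]='d4l047n5' -> body[0..8], body so far='d4l047n5'
Chunk 2: stream[13..14]='1' size=0x1=1, data at stream[16..17]='7' -> body[8..9], body so far='d4l047n57'
Chunk 3: stream[19..20]='1' size=0x1=1, data at stream[22..23]='t' -> body[9..10], body so far='d4l047n57t'
Chunk 4: stream[25..26]='1' size=0x1=1, data at stream[28..29]='e' -> body[10..11], body so far='d4l047n57te'
Chunk 5: stream[31..32]='0' size=0 (terminator). Final body='d4l047n57te' (11 bytes)
Body byte 6 = 'n'

Answer: n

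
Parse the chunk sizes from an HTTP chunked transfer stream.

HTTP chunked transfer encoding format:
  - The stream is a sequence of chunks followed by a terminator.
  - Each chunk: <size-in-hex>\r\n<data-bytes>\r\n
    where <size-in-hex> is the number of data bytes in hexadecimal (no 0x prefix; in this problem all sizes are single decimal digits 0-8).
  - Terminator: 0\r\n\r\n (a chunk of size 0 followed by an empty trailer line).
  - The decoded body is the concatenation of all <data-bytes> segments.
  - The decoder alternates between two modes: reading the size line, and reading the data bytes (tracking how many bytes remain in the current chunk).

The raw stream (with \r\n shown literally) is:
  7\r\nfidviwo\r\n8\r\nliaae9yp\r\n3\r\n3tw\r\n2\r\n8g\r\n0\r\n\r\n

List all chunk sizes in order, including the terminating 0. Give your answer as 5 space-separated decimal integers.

Chunk 1: stream[0..1]='7' size=0x7=7, data at stream[3..10]='fidviwo' -> body[0..7], body so far='fidviwo'
Chunk 2: stream[12..13]='8' size=0x8=8, data at stream[15..23]='liaae9yp' -> body[7..15], body so far='fidviwoliaae9yp'
Chunk 3: stream[25..26]='3' size=0x3=3, data at stream[28..31]='3tw' -> body[15..18], body so far='fidviwoliaae9yp3tw'
Chunk 4: stream[33..34]='2' size=0x2=2, data at stream[36..38]='8g' -> body[18..20], body so far='fidviwoliaae9yp3tw8g'
Chunk 5: stream[40..41]='0' size=0 (terminator). Final body='fidviwoliaae9yp3tw8g' (20 bytes)

Answer: 7 8 3 2 0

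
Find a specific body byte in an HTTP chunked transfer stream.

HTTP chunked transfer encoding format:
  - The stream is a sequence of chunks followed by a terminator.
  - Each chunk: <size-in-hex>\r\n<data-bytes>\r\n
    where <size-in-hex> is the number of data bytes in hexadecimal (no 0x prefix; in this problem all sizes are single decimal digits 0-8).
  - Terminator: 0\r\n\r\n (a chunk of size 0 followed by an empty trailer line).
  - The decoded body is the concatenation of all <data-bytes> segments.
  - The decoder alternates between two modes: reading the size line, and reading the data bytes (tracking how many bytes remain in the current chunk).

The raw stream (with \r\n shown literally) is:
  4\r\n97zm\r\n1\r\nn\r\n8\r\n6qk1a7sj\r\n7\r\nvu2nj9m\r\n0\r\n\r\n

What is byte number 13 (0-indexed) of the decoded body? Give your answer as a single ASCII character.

Answer: v

Derivation:
Chunk 1: stream[0..1]='4' size=0x4=4, data at stream[3..7]='97zm' -> body[0..4], body so far='97zm'
Chunk 2: stream[9..10]='1' size=0x1=1, data at stream[12..13]='n' -> body[4..5], body so far='97zmn'
Chunk 3: stream[15..16]='8' size=0x8=8, data at stream[18..26]='6qk1a7sj' -> body[5..13], body so far='97zmn6qk1a7sj'
Chunk 4: stream[28..29]='7' size=0x7=7, data at stream[31..38]='vu2nj9m' -> body[13..20], body so far='97zmn6qk1a7sjvu2nj9m'
Chunk 5: stream[40..41]='0' size=0 (terminator). Final body='97zmn6qk1a7sjvu2nj9m' (20 bytes)
Body byte 13 = 'v'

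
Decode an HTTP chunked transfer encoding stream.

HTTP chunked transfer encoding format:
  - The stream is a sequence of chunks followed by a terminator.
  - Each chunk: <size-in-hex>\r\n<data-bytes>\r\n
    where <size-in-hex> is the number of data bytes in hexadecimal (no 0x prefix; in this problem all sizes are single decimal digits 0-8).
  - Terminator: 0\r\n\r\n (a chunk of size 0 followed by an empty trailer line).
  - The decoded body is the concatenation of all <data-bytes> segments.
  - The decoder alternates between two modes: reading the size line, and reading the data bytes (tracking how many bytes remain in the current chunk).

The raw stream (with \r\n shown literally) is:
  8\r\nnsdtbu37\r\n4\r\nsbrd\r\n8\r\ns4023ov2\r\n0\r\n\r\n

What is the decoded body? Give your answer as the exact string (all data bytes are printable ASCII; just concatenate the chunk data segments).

Chunk 1: stream[0..1]='8' size=0x8=8, data at stream[3..11]='nsdtbu37' -> body[0..8], body so far='nsdtbu37'
Chunk 2: stream[13..14]='4' size=0x4=4, data at stream[16..20]='sbrd' -> body[8..12], body so far='nsdtbu37sbrd'
Chunk 3: stream[22..23]='8' size=0x8=8, data at stream[25..33]='s4023ov2' -> body[12..20], body so far='nsdtbu37sbrds4023ov2'
Chunk 4: stream[35..36]='0' size=0 (terminator). Final body='nsdtbu37sbrds4023ov2' (20 bytes)

Answer: nsdtbu37sbrds4023ov2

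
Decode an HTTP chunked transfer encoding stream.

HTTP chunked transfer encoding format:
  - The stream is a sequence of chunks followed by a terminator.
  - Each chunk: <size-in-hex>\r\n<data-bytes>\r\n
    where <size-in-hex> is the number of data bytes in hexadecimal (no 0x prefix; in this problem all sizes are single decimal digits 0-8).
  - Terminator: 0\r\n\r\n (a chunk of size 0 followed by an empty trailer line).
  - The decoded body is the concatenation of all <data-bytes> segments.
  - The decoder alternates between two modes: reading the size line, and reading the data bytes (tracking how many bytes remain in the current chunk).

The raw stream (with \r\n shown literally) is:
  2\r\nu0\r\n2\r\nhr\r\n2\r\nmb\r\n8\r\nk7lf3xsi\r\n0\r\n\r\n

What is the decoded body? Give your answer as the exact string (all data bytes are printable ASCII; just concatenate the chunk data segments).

Answer: u0hrmbk7lf3xsi

Derivation:
Chunk 1: stream[0..1]='2' size=0x2=2, data at stream[3..5]='u0' -> body[0..2], body so far='u0'
Chunk 2: stream[7..8]='2' size=0x2=2, data at stream[10..12]='hr' -> body[2..4], body so far='u0hr'
Chunk 3: stream[14..15]='2' size=0x2=2, data at stream[17..19]='mb' -> body[4..6], body so far='u0hrmb'
Chunk 4: stream[21..22]='8' size=0x8=8, data at stream[24..32]='k7lf3xsi' -> body[6..14], body so far='u0hrmbk7lf3xsi'
Chunk 5: stream[34..35]='0' size=0 (terminator). Final body='u0hrmbk7lf3xsi' (14 bytes)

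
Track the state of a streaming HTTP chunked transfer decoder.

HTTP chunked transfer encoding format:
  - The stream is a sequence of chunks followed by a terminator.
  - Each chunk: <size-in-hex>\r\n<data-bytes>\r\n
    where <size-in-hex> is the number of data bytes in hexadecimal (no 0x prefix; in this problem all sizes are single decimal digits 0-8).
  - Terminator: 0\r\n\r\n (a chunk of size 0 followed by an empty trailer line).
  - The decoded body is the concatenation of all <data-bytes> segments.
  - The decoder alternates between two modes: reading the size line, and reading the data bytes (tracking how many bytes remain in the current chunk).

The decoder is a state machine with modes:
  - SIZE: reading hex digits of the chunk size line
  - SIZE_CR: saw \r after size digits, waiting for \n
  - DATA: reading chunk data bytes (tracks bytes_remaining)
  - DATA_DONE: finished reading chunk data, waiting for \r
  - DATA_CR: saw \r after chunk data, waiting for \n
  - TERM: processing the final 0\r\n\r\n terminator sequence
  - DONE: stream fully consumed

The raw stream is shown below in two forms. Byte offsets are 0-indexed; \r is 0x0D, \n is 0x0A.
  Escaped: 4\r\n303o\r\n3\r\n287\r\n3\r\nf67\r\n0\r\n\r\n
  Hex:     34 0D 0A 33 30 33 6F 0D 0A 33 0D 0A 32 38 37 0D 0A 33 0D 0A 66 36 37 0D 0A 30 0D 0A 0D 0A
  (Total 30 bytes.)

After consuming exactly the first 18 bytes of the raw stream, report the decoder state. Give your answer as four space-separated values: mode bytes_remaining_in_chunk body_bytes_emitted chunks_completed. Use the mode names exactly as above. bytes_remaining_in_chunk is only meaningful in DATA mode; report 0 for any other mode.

Byte 0 = '4': mode=SIZE remaining=0 emitted=0 chunks_done=0
Byte 1 = 0x0D: mode=SIZE_CR remaining=0 emitted=0 chunks_done=0
Byte 2 = 0x0A: mode=DATA remaining=4 emitted=0 chunks_done=0
Byte 3 = '3': mode=DATA remaining=3 emitted=1 chunks_done=0
Byte 4 = '0': mode=DATA remaining=2 emitted=2 chunks_done=0
Byte 5 = '3': mode=DATA remaining=1 emitted=3 chunks_done=0
Byte 6 = 'o': mode=DATA_DONE remaining=0 emitted=4 chunks_done=0
Byte 7 = 0x0D: mode=DATA_CR remaining=0 emitted=4 chunks_done=0
Byte 8 = 0x0A: mode=SIZE remaining=0 emitted=4 chunks_done=1
Byte 9 = '3': mode=SIZE remaining=0 emitted=4 chunks_done=1
Byte 10 = 0x0D: mode=SIZE_CR remaining=0 emitted=4 chunks_done=1
Byte 11 = 0x0A: mode=DATA remaining=3 emitted=4 chunks_done=1
Byte 12 = '2': mode=DATA remaining=2 emitted=5 chunks_done=1
Byte 13 = '8': mode=DATA remaining=1 emitted=6 chunks_done=1
Byte 14 = '7': mode=DATA_DONE remaining=0 emitted=7 chunks_done=1
Byte 15 = 0x0D: mode=DATA_CR remaining=0 emitted=7 chunks_done=1
Byte 16 = 0x0A: mode=SIZE remaining=0 emitted=7 chunks_done=2
Byte 17 = '3': mode=SIZE remaining=0 emitted=7 chunks_done=2

Answer: SIZE 0 7 2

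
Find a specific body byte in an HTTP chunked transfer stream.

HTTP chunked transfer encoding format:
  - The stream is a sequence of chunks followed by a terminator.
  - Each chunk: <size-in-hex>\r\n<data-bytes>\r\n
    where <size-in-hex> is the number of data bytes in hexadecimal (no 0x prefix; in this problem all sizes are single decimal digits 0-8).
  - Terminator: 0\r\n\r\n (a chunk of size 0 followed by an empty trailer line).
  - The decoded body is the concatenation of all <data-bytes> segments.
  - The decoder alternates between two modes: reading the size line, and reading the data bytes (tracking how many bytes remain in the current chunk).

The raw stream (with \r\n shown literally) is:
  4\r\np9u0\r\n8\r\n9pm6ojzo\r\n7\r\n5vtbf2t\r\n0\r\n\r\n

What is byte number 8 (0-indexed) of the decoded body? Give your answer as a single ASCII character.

Answer: o

Derivation:
Chunk 1: stream[0..1]='4' size=0x4=4, data at stream[3..7]='p9u0' -> body[0..4], body so far='p9u0'
Chunk 2: stream[9..10]='8' size=0x8=8, data at stream[12..20]='9pm6ojzo' -> body[4..12], body so far='p9u09pm6ojzo'
Chunk 3: stream[22..23]='7' size=0x7=7, data at stream[25..32]='5vtbf2t' -> body[12..19], body so far='p9u09pm6ojzo5vtbf2t'
Chunk 4: stream[34..35]='0' size=0 (terminator). Final body='p9u09pm6ojzo5vtbf2t' (19 bytes)
Body byte 8 = 'o'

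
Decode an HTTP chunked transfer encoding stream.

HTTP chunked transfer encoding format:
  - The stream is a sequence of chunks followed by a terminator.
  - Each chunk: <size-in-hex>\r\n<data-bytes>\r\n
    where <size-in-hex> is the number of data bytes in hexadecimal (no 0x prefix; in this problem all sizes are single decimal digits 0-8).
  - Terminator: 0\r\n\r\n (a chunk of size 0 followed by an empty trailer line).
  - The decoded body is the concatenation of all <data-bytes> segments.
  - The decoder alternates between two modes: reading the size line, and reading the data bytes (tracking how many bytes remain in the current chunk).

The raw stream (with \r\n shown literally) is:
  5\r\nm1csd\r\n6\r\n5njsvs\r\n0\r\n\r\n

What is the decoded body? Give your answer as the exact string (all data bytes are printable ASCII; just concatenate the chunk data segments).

Chunk 1: stream[0..1]='5' size=0x5=5, data at stream[3..8]='m1csd' -> body[0..5], body so far='m1csd'
Chunk 2: stream[10..11]='6' size=0x6=6, data at stream[13..19]='5njsvs' -> body[5..11], body so far='m1csd5njsvs'
Chunk 3: stream[21..22]='0' size=0 (terminator). Final body='m1csd5njsvs' (11 bytes)

Answer: m1csd5njsvs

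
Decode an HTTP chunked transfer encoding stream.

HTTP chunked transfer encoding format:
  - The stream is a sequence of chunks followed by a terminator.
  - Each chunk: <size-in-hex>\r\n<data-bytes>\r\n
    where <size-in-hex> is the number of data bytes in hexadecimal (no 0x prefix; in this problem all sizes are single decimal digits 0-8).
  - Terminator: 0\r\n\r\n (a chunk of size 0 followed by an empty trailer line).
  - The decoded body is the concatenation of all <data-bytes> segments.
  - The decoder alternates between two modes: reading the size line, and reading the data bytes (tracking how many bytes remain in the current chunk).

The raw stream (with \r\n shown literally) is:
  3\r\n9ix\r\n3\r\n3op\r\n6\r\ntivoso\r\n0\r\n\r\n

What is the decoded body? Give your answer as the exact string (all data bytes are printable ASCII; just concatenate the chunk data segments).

Chunk 1: stream[0..1]='3' size=0x3=3, data at stream[3..6]='9ix' -> body[0..3], body so far='9ix'
Chunk 2: stream[8..9]='3' size=0x3=3, data at stream[11..14]='3op' -> body[3..6], body so far='9ix3op'
Chunk 3: stream[16..17]='6' size=0x6=6, data at stream[19..25]='tivoso' -> body[6..12], body so far='9ix3optivoso'
Chunk 4: stream[27..28]='0' size=0 (terminator). Final body='9ix3optivoso' (12 bytes)

Answer: 9ix3optivoso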